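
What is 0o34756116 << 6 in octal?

Shifting left by 6 bits = 2 oct digits: append 2 zeros.

0o3475611600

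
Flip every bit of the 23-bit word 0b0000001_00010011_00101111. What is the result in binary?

0b11111101110110011010000

Invert each bit: 00000010001001100101111 → 11111101110110011010000.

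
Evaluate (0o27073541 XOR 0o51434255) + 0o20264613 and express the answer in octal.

0o116734527

First 0o27073541 XOR 0o51434255 = 0o76447714.
Add column by column in base 8, right to left:
  4+3 = 7
  1+1 = 2
  7+6 = 5 carry 1
  7+4+1 = 4 carry 1
  4+6+1 = 3 carry 1
  4+2+1 = 7
  6+0 = 6
  7+2 = 1 carry 1
  final carry 1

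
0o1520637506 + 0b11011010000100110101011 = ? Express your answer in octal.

0o1554044361

0b11011010000100110101011 = 0o33204653 in octal.
Add column by column in base 8, right to left:
  6+3 = 1 carry 1
  0+5+1 = 6
  5+6 = 3 carry 1
  7+4+1 = 4 carry 1
  3+0+1 = 4
  6+2 = 0 carry 1
  0+3+1 = 4
  2+3 = 5
  5+0 = 5
  1+0 = 1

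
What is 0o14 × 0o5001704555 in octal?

0o74026470434

Multiply each base-8 digit by 12, carrying:
  5×12 = 60 → write 4 carry 7
  5×12+7 = 67 → write 3 carry 8
  5×12+8 = 68 → write 4 carry 8
  4×12+8 = 56 → write 0 carry 7
  0×12+7 = 7 → write 7
  7×12 = 84 → write 4 carry 10
  1×12+10 = 22 → write 6 carry 2
  0×12+2 = 2 → write 2
  0×12 = 0 → write 0
  5×12 = 60 → write 4 carry 7
  remaining carry: 7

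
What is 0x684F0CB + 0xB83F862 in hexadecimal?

0x1208E92D

Add column by column in base 16, right to left:
  B+2 = D
  C+6 = 2 carry 1
  0+8+1 = 9
  F+F = E carry 1
  4+3+1 = 8
  8+8 = 0 carry 1
  6+B+1 = 2 carry 1
  final carry 1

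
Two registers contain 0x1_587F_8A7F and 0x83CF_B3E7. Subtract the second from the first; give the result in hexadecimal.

0xD4AFD698

Subtract column by column in base 16:
  F-7 → 8
  7-E → 9 (borrow)
  A-3-1 → 6
  8-B → D (borrow)
  F-F-1 → F (borrow)
  7-C-1 → A (borrow)
  8-3-1 → 4
  5-8 → D (borrow)
  1-0-1 → 0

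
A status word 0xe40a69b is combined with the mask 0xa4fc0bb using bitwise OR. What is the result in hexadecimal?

OR each hex digit independently (no carries):
  e|a=e, 4|4=4, 0|f=f, a|c=e, 6|0=6, 9|b=b, b|b=b

0xe4fe6bb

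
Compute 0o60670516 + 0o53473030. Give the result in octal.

Add column by column in base 8, right to left:
  6+0 = 6
  1+3 = 4
  5+0 = 5
  0+3 = 3
  7+7 = 6 carry 1
  6+4+1 = 3 carry 1
  0+3+1 = 4
  6+5 = 3 carry 1
  final carry 1

0o134363546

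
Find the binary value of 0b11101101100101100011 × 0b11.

Multiply each base-2 digit by 3, carrying:
  1×3 = 3 → write 1 carry 1
  1×3+1 = 4 → write 0 carry 2
  0×3+2 = 2 → write 0 carry 1
  0×3+1 = 1 → write 1
  0×3 = 0 → write 0
  1×3 = 3 → write 1 carry 1
  1×3+1 = 4 → write 0 carry 2
  0×3+2 = 2 → write 0 carry 1
  1×3+1 = 4 → write 0 carry 2
  0×3+2 = 2 → write 0 carry 1
  0×3+1 = 1 → write 1
  1×3 = 3 → write 1 carry 1
  1×3+1 = 4 → write 0 carry 2
  0×3+2 = 2 → write 0 carry 1
  1×3+1 = 4 → write 0 carry 2
  1×3+2 = 5 → write 1 carry 2
  0×3+2 = 2 → write 0 carry 1
  1×3+1 = 4 → write 0 carry 2
  1×3+2 = 5 → write 1 carry 2
  1×3+2 = 5 → write 1 carry 2
  remaining carry: 10

0b1011001000110000101001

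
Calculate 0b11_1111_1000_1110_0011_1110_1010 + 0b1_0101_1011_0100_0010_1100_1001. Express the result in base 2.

Add column by column in base 2, right to left:
  0+1 = 1
  1+0 = 1
  0+0 = 0
  1+1 = 0 carry 1
  0+0+1 = 1
  1+0 = 1
  1+1 = 0 carry 1
  1+1+1 = 1 carry 1
  1+0+1 = 0 carry 1
  1+1+1 = 1 carry 1
  0+0+1 = 1
  0+0 = 0
  0+0 = 0
  1+0 = 1
  1+1 = 0 carry 1
  1+0+1 = 0 carry 1
  0+1+1 = 0 carry 1
  0+1+1 = 0 carry 1
  0+0+1 = 1
  1+1 = 0 carry 1
  1+1+1 = 1 carry 1
  1+0+1 = 0 carry 1
  1+1+1 = 1 carry 1
  1+0+1 = 0 carry 1
  1+1+1 = 1 carry 1
  1+0+1 = 0 carry 1
  final carry 1

0b101010101000010011010110011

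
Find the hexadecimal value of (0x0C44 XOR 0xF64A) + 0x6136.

First 0x0C44 XOR 0xF64A = 0xFA0E.
Add column by column in base 16, right to left:
  E+6 = 4 carry 1
  0+3+1 = 4
  A+1 = B
  F+6 = 5 carry 1
  final carry 1

0x15B44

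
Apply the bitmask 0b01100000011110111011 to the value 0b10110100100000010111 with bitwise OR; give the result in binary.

0b11110100111110111111

OR bit by bit (1 where either bit is 1):
  10110100100000010111
| 01100000011110111011
= 11110100111110111111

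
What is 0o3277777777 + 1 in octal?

0o3300000000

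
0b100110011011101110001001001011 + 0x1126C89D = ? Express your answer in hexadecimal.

0x3795AAE8

0b100110011011101110001001001011 = 0x266EE24B in hexadecimal.
Add column by column in base 16, right to left:
  B+D = 8 carry 1
  4+9+1 = E
  2+8 = A
  E+C = A carry 1
  E+6+1 = 5 carry 1
  6+2+1 = 9
  6+1 = 7
  2+1 = 3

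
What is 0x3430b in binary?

0b110100001100001011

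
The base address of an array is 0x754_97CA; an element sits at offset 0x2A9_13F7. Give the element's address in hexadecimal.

0x9FDABC1

Add column by column in base 16, right to left:
  A+7 = 1 carry 1
  C+F+1 = C carry 1
  7+3+1 = B
  9+1 = A
  4+9 = D
  5+A = F
  7+2 = 9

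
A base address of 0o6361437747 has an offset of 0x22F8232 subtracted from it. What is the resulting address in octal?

0x22F8232 = 0o213701062 in octal.
Subtract column by column in base 8:
  7-2 → 5
  4-6 → 6 (borrow)
  7-0-1 → 6
  7-1 → 6
  3-0 → 3
  4-7 → 5 (borrow)
  1-3-1 → 5 (borrow)
  6-1-1 → 4
  3-2 → 1
  6-0 → 6

0o6145536665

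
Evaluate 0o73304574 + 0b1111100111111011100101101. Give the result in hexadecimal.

0o73304574 = 0xed897c in hexadecimal.
0b1111100111111011100101101 = 0x1f3f72d in hexadecimal.
Add column by column in base 16, right to left:
  c+d = 9 carry 1
  7+2+1 = a
  9+7 = 0 carry 1
  8+f+1 = 8 carry 1
  d+3+1 = 1 carry 1
  e+f+1 = e carry 1
  0+1+1 = 2

0x2e180a9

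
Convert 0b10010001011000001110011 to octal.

Group the bits in threes: 010 010 001 011 000 001 110 011 → 22130163.

0o22130163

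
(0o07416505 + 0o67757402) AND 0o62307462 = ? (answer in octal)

Add column by column in base 8, right to left:
  5+2 = 7
  0+0 = 0
  5+4 = 1 carry 1
  6+7+1 = 6 carry 1
  1+5+1 = 7
  4+7 = 3 carry 1
  7+7+1 = 7 carry 1
  0+6+1 = 7
Sum = 0o77376107; now AND with 0o62307462:
  7&6=6, 7&2=2, 3&3=3, 7&0=0, 6&7=6, 1&4=0, 0&6=0, 7&2=2

0o62306002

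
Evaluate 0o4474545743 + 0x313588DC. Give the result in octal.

0x313588DC = 0o6115304334 in octal.
Add column by column in base 8, right to left:
  3+4 = 7
  4+3 = 7
  7+3 = 2 carry 1
  5+4+1 = 2 carry 1
  4+0+1 = 5
  5+3 = 0 carry 1
  4+5+1 = 2 carry 1
  7+1+1 = 1 carry 1
  4+1+1 = 6
  4+6 = 2 carry 1
  final carry 1

0o12612052277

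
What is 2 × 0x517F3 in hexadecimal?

0xA2FE6

Multiply each base-16 digit by 2, carrying:
  3×2 = 6 → write 6
  F×2 = 30 → write E carry 1
  7×2+1 = 15 → write F
  1×2 = 2 → write 2
  5×2 = 10 → write A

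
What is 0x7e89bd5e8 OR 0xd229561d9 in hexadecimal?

0xfea9ff5f9

OR each hex digit independently (no carries):
  7|d=f, e|2=e, 8|2=a, 9|9=9, b|5=f, d|6=f, 5|1=5, e|d=f, 8|9=9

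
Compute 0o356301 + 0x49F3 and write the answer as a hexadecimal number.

0x226B4

0o356301 = 0x1DCC1 in hexadecimal.
Add column by column in base 16, right to left:
  1+3 = 4
  C+F = B carry 1
  C+9+1 = 6 carry 1
  D+4+1 = 2 carry 1
  1+0+1 = 2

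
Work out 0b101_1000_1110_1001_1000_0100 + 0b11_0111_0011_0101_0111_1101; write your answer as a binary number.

0b100100000001111100000001

Add column by column in base 2, right to left:
  0+1 = 1
  0+0 = 0
  1+1 = 0 carry 1
  0+1+1 = 0 carry 1
  0+1+1 = 0 carry 1
  0+1+1 = 0 carry 1
  0+1+1 = 0 carry 1
  1+0+1 = 0 carry 1
  1+1+1 = 1 carry 1
  0+0+1 = 1
  0+1 = 1
  1+0 = 1
  0+1 = 1
  1+1 = 0 carry 1
  1+0+1 = 0 carry 1
  1+0+1 = 0 carry 1
  0+1+1 = 0 carry 1
  0+1+1 = 0 carry 1
  0+1+1 = 0 carry 1
  1+0+1 = 0 carry 1
  1+1+1 = 1 carry 1
  0+1+1 = 0 carry 1
  1+0+1 = 0 carry 1
  final carry 1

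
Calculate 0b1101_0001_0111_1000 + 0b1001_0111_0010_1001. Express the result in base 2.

0b10110100010100001

Add column by column in base 2, right to left:
  0+1 = 1
  0+0 = 0
  0+0 = 0
  1+1 = 0 carry 1
  1+0+1 = 0 carry 1
  1+1+1 = 1 carry 1
  1+0+1 = 0 carry 1
  0+0+1 = 1
  1+1 = 0 carry 1
  0+1+1 = 0 carry 1
  0+1+1 = 0 carry 1
  0+0+1 = 1
  1+1 = 0 carry 1
  0+0+1 = 1
  1+0 = 1
  1+1 = 0 carry 1
  final carry 1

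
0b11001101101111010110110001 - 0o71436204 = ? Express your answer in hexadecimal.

0b11001101101111010110110001 = 0x336F5B1 in hexadecimal.
0o71436204 = 0xE63C84 in hexadecimal.
Subtract column by column in base 16:
  1-4 → D (borrow)
  B-8-1 → 2
  5-C → 9 (borrow)
  F-3-1 → B
  6-6 → 0
  3-E → 5 (borrow)
  3-0-1 → 2

0x250B92D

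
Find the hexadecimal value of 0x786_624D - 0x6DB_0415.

Subtract column by column in base 16:
  D-5 → 8
  4-1 → 3
  2-4 → E (borrow)
  6-0-1 → 5
  6-B → B (borrow)
  8-D-1 → A (borrow)
  7-6-1 → 0

0xAB5E38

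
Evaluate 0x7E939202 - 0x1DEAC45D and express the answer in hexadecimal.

Subtract column by column in base 16:
  2-D → 5 (borrow)
  0-5-1 → A (borrow)
  2-4-1 → D (borrow)
  9-C-1 → C (borrow)
  3-A-1 → 8 (borrow)
  9-E-1 → A (borrow)
  E-D-1 → 0
  7-1 → 6

0x60A8CDA5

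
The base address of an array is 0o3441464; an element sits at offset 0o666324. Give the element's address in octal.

0o4330010

Add column by column in base 8, right to left:
  4+4 = 0 carry 1
  6+2+1 = 1 carry 1
  4+3+1 = 0 carry 1
  1+6+1 = 0 carry 1
  4+6+1 = 3 carry 1
  4+6+1 = 3 carry 1
  3+0+1 = 4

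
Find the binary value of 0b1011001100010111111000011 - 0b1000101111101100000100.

0b1010000110011010010111111

Subtract column by column in base 2:
  1-0 → 1
  1-0 → 1
  0-1 → 1 (borrow)
  0-0-1 → 1 (borrow)
  0-0-1 → 1 (borrow)
  0-0-1 → 1 (borrow)
  1-0-1 → 0
  1-0 → 1
  1-1 → 0
  1-1 → 0
  1-0 → 1
  1-1 → 0
  0-1 → 1 (borrow)
  1-1-1 → 1 (borrow)
  0-1-1 → 0 (borrow)
  0-1-1 → 0 (borrow)
  0-0-1 → 1 (borrow)
  1-1-1 → 1 (borrow)
  1-0-1 → 0
  0-0 → 0
  0-0 → 0
  1-1 → 0
  1-0 → 1
  0-0 → 0
  1-0 → 1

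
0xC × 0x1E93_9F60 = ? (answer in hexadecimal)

Multiply each base-16 digit by 12, carrying:
  0×12 = 0 → write 0
  6×12 = 72 → write 8 carry 4
  F×12+4 = 184 → write 8 carry 11
  9×12+11 = 119 → write 7 carry 7
  3×12+7 = 43 → write B carry 2
  9×12+2 = 110 → write E carry 6
  E×12+6 = 174 → write E carry 10
  1×12+10 = 22 → write 6 carry 1
  remaining carry: 1

0x16EEB7880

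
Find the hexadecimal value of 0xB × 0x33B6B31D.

Multiply each base-16 digit by 11, carrying:
  D×11 = 143 → write F carry 8
  1×11+8 = 19 → write 3 carry 1
  3×11+1 = 34 → write 2 carry 2
  B×11+2 = 123 → write B carry 7
  6×11+7 = 73 → write 9 carry 4
  B×11+4 = 125 → write D carry 7
  3×11+7 = 40 → write 8 carry 2
  3×11+2 = 35 → write 3 carry 2
  remaining carry: 2

0x238D9B23F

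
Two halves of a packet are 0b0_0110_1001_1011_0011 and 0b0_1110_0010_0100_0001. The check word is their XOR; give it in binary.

XOR bit by bit (1 where the bits differ):
  00110100110110011
^ 01110001001000001
= 01000101111110010

0b01000101111110010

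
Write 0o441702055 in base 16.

0x487842D

Each octal digit is 3 bits: 4=100 4=100 1=001 7=111 0=000 2=010 0=000 5=101 5=101.
Group the bits into nibbles: 0100 1000 0111 1000 0100 0010 1101 → 487842D.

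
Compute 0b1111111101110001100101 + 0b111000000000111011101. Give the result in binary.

Add column by column in base 2, right to left:
  1+1 = 0 carry 1
  0+0+1 = 1
  1+1 = 0 carry 1
  0+1+1 = 0 carry 1
  0+1+1 = 0 carry 1
  1+0+1 = 0 carry 1
  1+1+1 = 1 carry 1
  0+1+1 = 0 carry 1
  0+1+1 = 0 carry 1
  0+0+1 = 1
  1+0 = 1
  1+0 = 1
  1+0 = 1
  0+0 = 0
  1+0 = 1
  1+0 = 1
  1+0 = 1
  1+0 = 1
  1+1 = 0 carry 1
  1+1+1 = 1 carry 1
  1+1+1 = 1 carry 1
  1+0+1 = 0 carry 1
  final carry 1

0b10110111101111001000010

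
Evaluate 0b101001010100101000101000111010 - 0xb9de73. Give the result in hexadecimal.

0b101001010100101000101000111010 = 0x29528a3a in hexadecimal.
Subtract column by column in base 16:
  a-3 → 7
  3-7 → c (borrow)
  a-e-1 → b (borrow)
  8-d-1 → a (borrow)
  2-9-1 → 8 (borrow)
  5-b-1 → 9 (borrow)
  9-0-1 → 8
  2-0 → 2

0x2898abc7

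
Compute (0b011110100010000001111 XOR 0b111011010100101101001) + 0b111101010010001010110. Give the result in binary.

0b1100011001000110111100

First 0b011110100010000001111 XOR 0b111011010100101101001 = 0b100101110110101100110.
Add column by column in base 2, right to left:
  0+0 = 0
  1+1 = 0 carry 1
  1+1+1 = 1 carry 1
  0+0+1 = 1
  0+1 = 1
  1+0 = 1
  1+1 = 0 carry 1
  0+0+1 = 1
  1+0 = 1
  0+0 = 0
  1+1 = 0 carry 1
  1+0+1 = 0 carry 1
  0+0+1 = 1
  1+1 = 0 carry 1
  1+0+1 = 0 carry 1
  1+1+1 = 1 carry 1
  0+0+1 = 1
  1+1 = 0 carry 1
  0+1+1 = 0 carry 1
  0+1+1 = 0 carry 1
  1+1+1 = 1 carry 1
  final carry 1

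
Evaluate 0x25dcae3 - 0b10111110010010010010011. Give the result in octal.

0o177523120

0x25dcae3 = 0o227345343 in octal.
0b10111110010010010010011 = 0o27622223 in octal.
Subtract column by column in base 8:
  3-3 → 0
  4-2 → 2
  3-2 → 1
  5-2 → 3
  4-2 → 2
  3-6 → 5 (borrow)
  7-7-1 → 7 (borrow)
  2-2-1 → 7 (borrow)
  2-0-1 → 1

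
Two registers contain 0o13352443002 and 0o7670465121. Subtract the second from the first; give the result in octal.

0o3461755661

Subtract column by column in base 8:
  2-1 → 1
  0-2 → 6 (borrow)
  0-1-1 → 6 (borrow)
  3-5-1 → 5 (borrow)
  4-6-1 → 5 (borrow)
  4-4-1 → 7 (borrow)
  2-0-1 → 1
  5-7 → 6 (borrow)
  3-6-1 → 4 (borrow)
  3-7-1 → 3 (borrow)
  1-0-1 → 0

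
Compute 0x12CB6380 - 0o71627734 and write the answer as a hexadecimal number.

0x11E433A4

0o71627734 = 0xE72FDC in hexadecimal.
Subtract column by column in base 16:
  0-C → 4 (borrow)
  8-D-1 → A (borrow)
  3-F-1 → 3 (borrow)
  6-2-1 → 3
  B-7 → 4
  C-E → E (borrow)
  2-0-1 → 1
  1-0 → 1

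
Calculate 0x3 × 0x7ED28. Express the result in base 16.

0x17C778

Multiply each base-16 digit by 3, carrying:
  8×3 = 24 → write 8 carry 1
  2×3+1 = 7 → write 7
  D×3 = 39 → write 7 carry 2
  E×3+2 = 44 → write C carry 2
  7×3+2 = 23 → write 7 carry 1
  remaining carry: 1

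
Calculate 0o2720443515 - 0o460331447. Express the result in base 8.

0o2240112046

Subtract column by column in base 8:
  5-7 → 6 (borrow)
  1-4-1 → 4 (borrow)
  5-4-1 → 0
  3-1 → 2
  4-3 → 1
  4-3 → 1
  0-0 → 0
  2-6 → 4 (borrow)
  7-4-1 → 2
  2-0 → 2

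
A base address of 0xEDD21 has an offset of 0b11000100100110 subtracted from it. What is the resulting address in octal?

0o3525773

0xEDD21 = 0o3556441 in octal.
0b11000100100110 = 0o30446 in octal.
Subtract column by column in base 8:
  1-6 → 3 (borrow)
  4-4-1 → 7 (borrow)
  4-4-1 → 7 (borrow)
  6-0-1 → 5
  5-3 → 2
  5-0 → 5
  3-0 → 3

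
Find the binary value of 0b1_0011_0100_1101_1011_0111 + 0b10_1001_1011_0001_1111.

0b101011110100011010110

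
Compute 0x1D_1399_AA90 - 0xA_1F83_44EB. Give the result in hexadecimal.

0x12F41665A5

Subtract column by column in base 16:
  0-B → 5 (borrow)
  9-E-1 → A (borrow)
  A-4-1 → 5
  A-4 → 6
  9-3 → 6
  9-8 → 1
  3-F → 4 (borrow)
  1-1-1 → F (borrow)
  D-A-1 → 2
  1-0 → 1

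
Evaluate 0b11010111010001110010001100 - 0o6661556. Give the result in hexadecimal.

0b11010111010001110010001100 = 0x35D1C8C in hexadecimal.
0o6661556 = 0x1B636E in hexadecimal.
Subtract column by column in base 16:
  C-E → E (borrow)
  8-6-1 → 1
  C-3 → 9
  1-6 → B (borrow)
  D-B-1 → 1
  5-1 → 4
  3-0 → 3

0x341B91E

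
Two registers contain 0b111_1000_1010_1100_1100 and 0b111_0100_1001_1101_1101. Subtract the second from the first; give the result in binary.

0b100000011101111

Subtract column by column in base 2:
  0-1 → 1 (borrow)
  0-0-1 → 1 (borrow)
  1-1-1 → 1 (borrow)
  1-1-1 → 1 (borrow)
  0-1-1 → 0 (borrow)
  0-0-1 → 1 (borrow)
  1-1-1 → 1 (borrow)
  1-1-1 → 1 (borrow)
  0-1-1 → 0 (borrow)
  1-0-1 → 0
  0-0 → 0
  1-1 → 0
  0-0 → 0
  0-0 → 0
  0-1 → 1 (borrow)
  1-0-1 → 0
  1-1 → 0
  1-1 → 0
  1-1 → 0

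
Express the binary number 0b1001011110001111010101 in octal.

Group the bits in threes: 001 001 011 110 001 111 010 101 → 11361725.

0o11361725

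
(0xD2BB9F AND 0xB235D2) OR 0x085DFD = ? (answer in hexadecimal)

0xD2BB9F AND 0xB235D2 = 0x923192.
Then OR with 0x085DFD.

0x9A7DFF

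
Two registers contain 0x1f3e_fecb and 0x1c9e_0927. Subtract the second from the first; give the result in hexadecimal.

0x2a0f5a4

Subtract column by column in base 16:
  b-7 → 4
  c-2 → a
  e-9 → 5
  f-0 → f
  e-e → 0
  3-9 → a (borrow)
  f-c-1 → 2
  1-1 → 0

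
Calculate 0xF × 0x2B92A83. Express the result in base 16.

0x28D97DAD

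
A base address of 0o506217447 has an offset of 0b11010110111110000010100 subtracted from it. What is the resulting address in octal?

0o453321423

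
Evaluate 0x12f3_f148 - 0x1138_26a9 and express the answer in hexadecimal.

0x1bbca9f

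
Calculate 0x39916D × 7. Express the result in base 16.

Multiply each base-16 digit by 7, carrying:
  D×7 = 91 → write B carry 5
  6×7+5 = 47 → write F carry 2
  1×7+2 = 9 → write 9
  9×7 = 63 → write F carry 3
  9×7+3 = 66 → write 2 carry 4
  3×7+4 = 25 → write 9 carry 1
  remaining carry: 1

0x192F9FB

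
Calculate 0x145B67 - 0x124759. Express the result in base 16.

0x2140E

Subtract column by column in base 16:
  7-9 → E (borrow)
  6-5-1 → 0
  B-7 → 4
  5-4 → 1
  4-2 → 2
  1-1 → 0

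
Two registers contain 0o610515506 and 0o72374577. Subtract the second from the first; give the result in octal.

0o516120707

Subtract column by column in base 8:
  6-7 → 7 (borrow)
  0-7-1 → 0 (borrow)
  5-5-1 → 7 (borrow)
  5-4-1 → 0
  1-7 → 2 (borrow)
  5-3-1 → 1
  0-2 → 6 (borrow)
  1-7-1 → 1 (borrow)
  6-0-1 → 5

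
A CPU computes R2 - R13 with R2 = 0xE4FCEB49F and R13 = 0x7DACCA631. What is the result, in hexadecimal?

Subtract column by column in base 16:
  F-1 → E
  9-3 → 6
  4-6 → E (borrow)
  B-A-1 → 0
  E-C → 2
  C-C → 0
  F-A → 5
  4-D → 7 (borrow)
  E-7-1 → 6

0x675020E6E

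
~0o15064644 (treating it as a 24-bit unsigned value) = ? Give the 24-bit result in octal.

0o62713133

Each oct digit d becomes 7−d:
  1→6, 5→2, 0→7, 6→1, 4→3, 6→1, 4→3, 4→3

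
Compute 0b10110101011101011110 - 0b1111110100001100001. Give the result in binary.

Subtract column by column in base 2:
  0-1 → 1 (borrow)
  1-0-1 → 0
  1-0 → 1
  1-0 → 1
  1-0 → 1
  0-1 → 1 (borrow)
  1-1-1 → 1 (borrow)
  0-0-1 → 1 (borrow)
  1-0-1 → 0
  1-0 → 1
  1-0 → 1
  0-1 → 1 (borrow)
  1-0-1 → 0
  0-1 → 1 (borrow)
  1-1-1 → 1 (borrow)
  0-1-1 → 0 (borrow)
  1-1-1 → 1 (borrow)
  1-1-1 → 1 (borrow)
  0-1-1 → 0 (borrow)
  1-0-1 → 0

0b110110111011111101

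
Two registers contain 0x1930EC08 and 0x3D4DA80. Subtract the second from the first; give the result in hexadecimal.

0x155C1188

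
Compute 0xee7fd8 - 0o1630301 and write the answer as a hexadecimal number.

0xe74f17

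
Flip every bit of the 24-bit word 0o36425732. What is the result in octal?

Each oct digit d becomes 7−d:
  3→4, 6→1, 4→3, 2→5, 5→2, 7→0, 3→4, 2→5

0o41352045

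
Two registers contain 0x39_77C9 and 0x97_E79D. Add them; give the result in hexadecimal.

Add column by column in base 16, right to left:
  9+D = 6 carry 1
  C+9+1 = 6 carry 1
  7+7+1 = F
  7+E = 5 carry 1
  9+7+1 = 1 carry 1
  3+9+1 = D

0xD15F66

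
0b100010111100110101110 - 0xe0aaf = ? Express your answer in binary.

0xe0aaf = 0b11100000101010101111 in binary.
Subtract column by column in base 2:
  0-1 → 1 (borrow)
  1-1-1 → 1 (borrow)
  1-1-1 → 1 (borrow)
  1-1-1 → 1 (borrow)
  0-0-1 → 1 (borrow)
  1-1-1 → 1 (borrow)
  0-0-1 → 1 (borrow)
  1-1-1 → 1 (borrow)
  1-0-1 → 0
  0-1 → 1 (borrow)
  0-0-1 → 1 (borrow)
  1-1-1 → 1 (borrow)
  1-0-1 → 0
  1-0 → 1
  1-0 → 1
  0-0 → 0
  1-0 → 1
  0-1 → 1 (borrow)
  0-1-1 → 0 (borrow)
  0-1-1 → 0 (borrow)
  1-0-1 → 0

0b110110111011111111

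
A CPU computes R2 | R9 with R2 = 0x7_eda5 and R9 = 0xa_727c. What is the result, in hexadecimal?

0xffffd

OR each hex digit independently (no carries):
  7|a=f, e|7=f, d|2=f, a|7=f, 5|c=d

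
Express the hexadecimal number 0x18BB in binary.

Expand each hex digit to 4 bits: 1=0001 8=1000 B=1011 B=1011.

0b1100010111011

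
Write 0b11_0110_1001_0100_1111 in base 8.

0o664517

Group the bits in threes: 110 110 100 101 001 111 → 664517.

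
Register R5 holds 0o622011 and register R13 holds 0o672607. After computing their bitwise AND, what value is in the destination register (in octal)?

0o622001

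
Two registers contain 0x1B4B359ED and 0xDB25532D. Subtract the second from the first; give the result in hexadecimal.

Subtract column by column in base 16:
  D-D → 0
  E-2 → C
  9-3 → 6
  5-5 → 0
  3-5 → E (borrow)
  B-2-1 → 8
  4-B → 9 (borrow)
  B-D-1 → D (borrow)
  1-0-1 → 0

0xD98E06C0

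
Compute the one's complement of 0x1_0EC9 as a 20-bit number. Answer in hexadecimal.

0xEF136

Each hex digit d becomes F−d:
  1→E, 0→F, E→1, C→3, 9→6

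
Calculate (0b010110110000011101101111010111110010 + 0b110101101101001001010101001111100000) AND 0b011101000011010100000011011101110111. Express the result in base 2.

0b1100000001000100000000000101010010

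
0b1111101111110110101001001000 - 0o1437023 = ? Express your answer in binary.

0b1111101110010010110000110101

0o1437023 = 0b1100011111000010011 in binary.
Subtract column by column in base 2:
  0-1 → 1 (borrow)
  0-1-1 → 0 (borrow)
  0-0-1 → 1 (borrow)
  1-0-1 → 0
  0-1 → 1 (borrow)
  0-0-1 → 1 (borrow)
  1-0-1 → 0
  0-0 → 0
  0-0 → 0
  1-1 → 0
  0-1 → 1 (borrow)
  1-1-1 → 1 (borrow)
  0-1-1 → 0 (borrow)
  1-1-1 → 1 (borrow)
  1-0-1 → 0
  0-0 → 0
  1-0 → 1
  1-1 → 0
  1-1 → 0
  1-0 → 1
  1-0 → 1
  1-0 → 1
  0-0 → 0
  1-0 → 1
  1-0 → 1
  1-0 → 1
  1-0 → 1
  1-0 → 1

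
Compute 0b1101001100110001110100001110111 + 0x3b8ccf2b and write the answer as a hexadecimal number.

0xa525b7a2

0b1101001100110001110100001110111 = 0x6998e877 in hexadecimal.
Add column by column in base 16, right to left:
  7+b = 2 carry 1
  7+2+1 = a
  8+f = 7 carry 1
  e+c+1 = b carry 1
  8+c+1 = 5 carry 1
  9+8+1 = 2 carry 1
  9+b+1 = 5 carry 1
  6+3+1 = a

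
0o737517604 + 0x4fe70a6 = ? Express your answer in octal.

0x4fe70a6 = 0o477470246 in octal.
Add column by column in base 8, right to left:
  4+6 = 2 carry 1
  0+4+1 = 5
  6+2 = 0 carry 1
  7+0+1 = 0 carry 1
  1+7+1 = 1 carry 1
  5+4+1 = 2 carry 1
  7+7+1 = 7 carry 1
  3+7+1 = 3 carry 1
  7+4+1 = 4 carry 1
  final carry 1

0o1437210052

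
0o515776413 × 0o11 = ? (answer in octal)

0o5675762543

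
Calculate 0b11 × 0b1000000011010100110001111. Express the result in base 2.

0b11000001001111110010101101

Multiply each base-2 digit by 3, carrying:
  1×3 = 3 → write 1 carry 1
  1×3+1 = 4 → write 0 carry 2
  1×3+2 = 5 → write 1 carry 2
  1×3+2 = 5 → write 1 carry 2
  0×3+2 = 2 → write 0 carry 1
  0×3+1 = 1 → write 1
  0×3 = 0 → write 0
  1×3 = 3 → write 1 carry 1
  1×3+1 = 4 → write 0 carry 2
  0×3+2 = 2 → write 0 carry 1
  0×3+1 = 1 → write 1
  1×3 = 3 → write 1 carry 1
  0×3+1 = 1 → write 1
  1×3 = 3 → write 1 carry 1
  0×3+1 = 1 → write 1
  1×3 = 3 → write 1 carry 1
  1×3+1 = 4 → write 0 carry 2
  0×3+2 = 2 → write 0 carry 1
  0×3+1 = 1 → write 1
  0×3 = 0 → write 0
  0×3 = 0 → write 0
  0×3 = 0 → write 0
  0×3 = 0 → write 0
  0×3 = 0 → write 0
  1×3 = 3 → write 1 carry 1
  remaining carry: 1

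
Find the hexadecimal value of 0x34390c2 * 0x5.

Multiply each base-16 digit by 5, carrying:
  2×5 = 10 → write a
  c×5 = 60 → write c carry 3
  0×5+3 = 3 → write 3
  9×5 = 45 → write d carry 2
  3×5+2 = 17 → write 1 carry 1
  4×5+1 = 21 → write 5 carry 1
  3×5+1 = 16 → write 0 carry 1
  remaining carry: 1

0x1051d3ca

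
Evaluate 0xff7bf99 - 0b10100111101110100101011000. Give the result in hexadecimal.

0xd58d641

0b10100111101110100101011000 = 0x29ee958 in hexadecimal.
Subtract column by column in base 16:
  9-8 → 1
  9-5 → 4
  f-9 → 6
  b-e → d (borrow)
  7-e-1 → 8 (borrow)
  f-9-1 → 5
  f-2 → d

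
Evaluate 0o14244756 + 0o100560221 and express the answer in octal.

Add column by column in base 8, right to left:
  6+1 = 7
  5+2 = 7
  7+2 = 1 carry 1
  4+0+1 = 5
  4+6 = 2 carry 1
  2+5+1 = 0 carry 1
  4+0+1 = 5
  1+0 = 1
  0+1 = 1

0o115025177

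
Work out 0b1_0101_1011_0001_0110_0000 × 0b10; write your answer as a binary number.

Multiply each base-2 digit by 2, carrying:
  0×2 = 0 → write 0
  0×2 = 0 → write 0
  0×2 = 0 → write 0
  0×2 = 0 → write 0
  0×2 = 0 → write 0
  1×2 = 2 → write 0 carry 1
  1×2+1 = 3 → write 1 carry 1
  0×2+1 = 1 → write 1
  1×2 = 2 → write 0 carry 1
  0×2+1 = 1 → write 1
  0×2 = 0 → write 0
  0×2 = 0 → write 0
  1×2 = 2 → write 0 carry 1
  1×2+1 = 3 → write 1 carry 1
  0×2+1 = 1 → write 1
  1×2 = 2 → write 0 carry 1
  1×2+1 = 3 → write 1 carry 1
  0×2+1 = 1 → write 1
  1×2 = 2 → write 0 carry 1
  0×2+1 = 1 → write 1
  1×2 = 2 → write 0 carry 1
  remaining carry: 1

0b1010110110001011000000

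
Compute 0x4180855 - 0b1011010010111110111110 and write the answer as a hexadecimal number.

0b1011010010111110111110 = 0x2d2fbe in hexadecimal.
Subtract column by column in base 16:
  5-e → 7 (borrow)
  5-b-1 → 9 (borrow)
  8-f-1 → 8 (borrow)
  0-2-1 → d (borrow)
  8-d-1 → a (borrow)
  1-2-1 → e (borrow)
  4-0-1 → 3

0x3ead897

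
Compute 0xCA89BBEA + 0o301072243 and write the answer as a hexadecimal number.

0xCD8E308D

0o301072243 = 0x30474A3 in hexadecimal.
Add column by column in base 16, right to left:
  A+3 = D
  E+A = 8 carry 1
  B+4+1 = 0 carry 1
  B+7+1 = 3 carry 1
  9+4+1 = E
  8+0 = 8
  A+3 = D
  C+0 = C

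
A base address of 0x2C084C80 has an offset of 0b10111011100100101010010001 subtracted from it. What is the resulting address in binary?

0b101001000110100000000111101111

0x2C084C80 = 0b101100000010000100110010000000 in binary.
Subtract column by column in base 2:
  0-1 → 1 (borrow)
  0-0-1 → 1 (borrow)
  0-0-1 → 1 (borrow)
  0-0-1 → 1 (borrow)
  0-1-1 → 0 (borrow)
  0-0-1 → 1 (borrow)
  0-0-1 → 1 (borrow)
  1-1-1 → 1 (borrow)
  0-0-1 → 1 (borrow)
  0-1-1 → 0 (borrow)
  1-0-1 → 0
  1-1 → 0
  0-0 → 0
  0-0 → 0
  1-1 → 0
  0-0 → 0
  0-0 → 0
  0-1 → 1 (borrow)
  0-1-1 → 0 (borrow)
  1-1-1 → 1 (borrow)
  0-0-1 → 1 (borrow)
  0-1-1 → 0 (borrow)
  0-1-1 → 0 (borrow)
  0-1-1 → 0 (borrow)
  0-0-1 → 1 (borrow)
  0-1-1 → 0 (borrow)
  1-0-1 → 0
  1-0 → 1
  0-0 → 0
  1-0 → 1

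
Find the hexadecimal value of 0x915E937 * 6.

Multiply each base-16 digit by 6, carrying:
  7×6 = 42 → write A carry 2
  3×6+2 = 20 → write 4 carry 1
  9×6+1 = 55 → write 7 carry 3
  E×6+3 = 87 → write 7 carry 5
  5×6+5 = 35 → write 3 carry 2
  1×6+2 = 8 → write 8
  9×6 = 54 → write 6 carry 3
  remaining carry: 3

0x3683774A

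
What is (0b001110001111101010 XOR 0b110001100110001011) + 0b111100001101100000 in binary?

First 0b001110001111101010 XOR 0b110001100110001011 = 0b111111101001100001.
Add column by column in base 2, right to left:
  1+0 = 1
  0+0 = 0
  0+0 = 0
  0+0 = 0
  0+0 = 0
  1+1 = 0 carry 1
  1+1+1 = 1 carry 1
  0+0+1 = 1
  0+1 = 1
  1+1 = 0 carry 1
  0+0+1 = 1
  1+0 = 1
  1+0 = 1
  1+0 = 1
  1+1 = 0 carry 1
  1+1+1 = 1 carry 1
  1+1+1 = 1 carry 1
  1+1+1 = 1 carry 1
  final carry 1

0b1111011110111000001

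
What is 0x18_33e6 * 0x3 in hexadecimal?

Multiply each base-16 digit by 3, carrying:
  6×3 = 18 → write 2 carry 1
  e×3+1 = 43 → write b carry 2
  3×3+2 = 11 → write b
  3×3 = 9 → write 9
  8×3 = 24 → write 8 carry 1
  1×3+1 = 4 → write 4

0x489bb2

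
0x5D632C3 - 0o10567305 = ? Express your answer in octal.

0o554641776

0x5D632C3 = 0o565431303 in octal.
Subtract column by column in base 8:
  3-5 → 6 (borrow)
  0-0-1 → 7 (borrow)
  3-3-1 → 7 (borrow)
  1-7-1 → 1 (borrow)
  3-6-1 → 4 (borrow)
  4-5-1 → 6 (borrow)
  5-0-1 → 4
  6-1 → 5
  5-0 → 5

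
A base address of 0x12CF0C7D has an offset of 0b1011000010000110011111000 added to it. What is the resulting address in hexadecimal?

0x14301975

0b1011000010000110011111000 = 0x1610CF8 in hexadecimal.
Add column by column in base 16, right to left:
  D+8 = 5 carry 1
  7+F+1 = 7 carry 1
  C+C+1 = 9 carry 1
  0+0+1 = 1
  F+1 = 0 carry 1
  C+6+1 = 3 carry 1
  2+1+1 = 4
  1+0 = 1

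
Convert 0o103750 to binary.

0b1000011111101000

Each octal digit is 3 bits: 1=001 0=000 3=011 7=111 5=101 0=000.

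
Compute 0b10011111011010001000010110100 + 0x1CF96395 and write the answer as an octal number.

0b10011111011010001000010110100 = 0o2373210264 in octal.
0x1CF96395 = 0o3476261625 in octal.
Add column by column in base 8, right to left:
  4+5 = 1 carry 1
  6+2+1 = 1 carry 1
  2+6+1 = 1 carry 1
  0+1+1 = 2
  1+6 = 7
  2+2 = 4
  3+6 = 1 carry 1
  7+7+1 = 7 carry 1
  3+4+1 = 0 carry 1
  2+3+1 = 6

0o6071472111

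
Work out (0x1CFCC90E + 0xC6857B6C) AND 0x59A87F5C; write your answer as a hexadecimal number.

0x41804458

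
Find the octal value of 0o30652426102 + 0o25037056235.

0o55711504337

Add column by column in base 8, right to left:
  2+5 = 7
  0+3 = 3
  1+2 = 3
  6+6 = 4 carry 1
  2+5+1 = 0 carry 1
  4+0+1 = 5
  2+7 = 1 carry 1
  5+3+1 = 1 carry 1
  6+0+1 = 7
  0+5 = 5
  3+2 = 5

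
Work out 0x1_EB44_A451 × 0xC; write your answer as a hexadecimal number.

Multiply each base-16 digit by 12, carrying:
  1×12 = 12 → write C
  5×12 = 60 → write C carry 3
  4×12+3 = 51 → write 3 carry 3
  A×12+3 = 123 → write B carry 7
  4×12+7 = 55 → write 7 carry 3
  4×12+3 = 51 → write 3 carry 3
  B×12+3 = 135 → write 7 carry 8
  E×12+8 = 176 → write 0 carry 11
  1×12+11 = 23 → write 7 carry 1
  remaining carry: 1

0x170737B3CC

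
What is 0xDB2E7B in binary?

0b110110110010111001111011

Expand each hex digit to 4 bits: D=1101 B=1011 2=0010 E=1110 7=0111 B=1011.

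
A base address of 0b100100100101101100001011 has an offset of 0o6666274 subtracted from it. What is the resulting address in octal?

0o35567117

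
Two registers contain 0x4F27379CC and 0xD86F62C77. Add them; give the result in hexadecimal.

0x127969A643

Add column by column in base 16, right to left:
  C+7 = 3 carry 1
  C+7+1 = 4 carry 1
  9+C+1 = 6 carry 1
  7+2+1 = A
  3+6 = 9
  7+F = 6 carry 1
  2+6+1 = 9
  F+8 = 7 carry 1
  4+D+1 = 2 carry 1
  final carry 1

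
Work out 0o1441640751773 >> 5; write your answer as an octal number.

5 bits is not a whole number of base-8 digits; in binary: 1100100001110100000111101001111111011 >> 5 = 11001000011101000001111010011111.

0o31035017237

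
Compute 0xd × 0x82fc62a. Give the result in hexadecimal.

0x6a6d1022

Multiply each base-16 digit by 13, carrying:
  a×13 = 130 → write 2 carry 8
  2×13+8 = 34 → write 2 carry 2
  6×13+2 = 80 → write 0 carry 5
  c×13+5 = 161 → write 1 carry 10
  f×13+10 = 205 → write d carry 12
  2×13+12 = 38 → write 6 carry 2
  8×13+2 = 106 → write a carry 6
  remaining carry: 6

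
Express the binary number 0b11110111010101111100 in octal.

Group the bits in threes: 011 110 111 010 101 111 100 → 3672574.

0o3672574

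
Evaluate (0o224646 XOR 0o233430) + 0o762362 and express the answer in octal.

0o1001660

First 0o224646 XOR 0o233430 = 0o017276.
Add column by column in base 8, right to left:
  6+2 = 0 carry 1
  7+6+1 = 6 carry 1
  2+3+1 = 6
  7+2 = 1 carry 1
  1+6+1 = 0 carry 1
  0+7+1 = 0 carry 1
  final carry 1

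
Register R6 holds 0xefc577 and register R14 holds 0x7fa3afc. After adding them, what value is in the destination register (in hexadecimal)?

Add column by column in base 16, right to left:
  7+c = 3 carry 1
  7+f+1 = 7 carry 1
  5+a+1 = 0 carry 1
  c+3+1 = 0 carry 1
  f+a+1 = a carry 1
  e+f+1 = e carry 1
  0+7+1 = 8

0x8ea0073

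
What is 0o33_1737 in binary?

Each octal digit is 3 bits: 3=011 3=011 1=001 7=111 3=011 7=111.

0b11011001111011111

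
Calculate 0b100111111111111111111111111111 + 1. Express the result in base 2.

0b101000000000000000000000000000

The trailing 27 digits are 1 (max in base 2), so adding 1 cascades: they roll to 0 and the next digit up increments.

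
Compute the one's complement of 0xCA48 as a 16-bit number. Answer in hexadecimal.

0x35B7

Each hex digit d becomes F−d:
  C→3, A→5, 4→B, 8→7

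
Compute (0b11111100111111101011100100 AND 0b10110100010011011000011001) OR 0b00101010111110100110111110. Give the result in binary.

0b10111110111111101110111110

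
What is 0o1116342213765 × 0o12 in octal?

0o13420326567622

Multiply each base-8 digit by 10, carrying:
  5×10 = 50 → write 2 carry 6
  6×10+6 = 66 → write 2 carry 8
  7×10+8 = 78 → write 6 carry 9
  3×10+9 = 39 → write 7 carry 4
  1×10+4 = 14 → write 6 carry 1
  2×10+1 = 21 → write 5 carry 2
  2×10+2 = 22 → write 6 carry 2
  4×10+2 = 42 → write 2 carry 5
  3×10+5 = 35 → write 3 carry 4
  6×10+4 = 64 → write 0 carry 8
  1×10+8 = 18 → write 2 carry 2
  1×10+2 = 12 → write 4 carry 1
  1×10+1 = 11 → write 3 carry 1
  remaining carry: 1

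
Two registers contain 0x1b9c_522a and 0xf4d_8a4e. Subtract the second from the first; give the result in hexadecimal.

0xc4ec7dc

Subtract column by column in base 16:
  a-e → c (borrow)
  2-4-1 → d (borrow)
  2-a-1 → 7 (borrow)
  5-8-1 → c (borrow)
  c-d-1 → e (borrow)
  9-4-1 → 4
  b-f → c (borrow)
  1-0-1 → 0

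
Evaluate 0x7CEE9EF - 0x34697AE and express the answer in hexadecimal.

0x4885241

Subtract column by column in base 16:
  F-E → 1
  E-A → 4
  9-7 → 2
  E-9 → 5
  E-6 → 8
  C-4 → 8
  7-3 → 4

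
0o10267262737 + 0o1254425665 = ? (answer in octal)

0o11543710624

Add column by column in base 8, right to left:
  7+5 = 4 carry 1
  3+6+1 = 2 carry 1
  7+6+1 = 6 carry 1
  2+5+1 = 0 carry 1
  6+2+1 = 1 carry 1
  2+4+1 = 7
  7+4 = 3 carry 1
  6+5+1 = 4 carry 1
  2+2+1 = 5
  0+1 = 1
  1+0 = 1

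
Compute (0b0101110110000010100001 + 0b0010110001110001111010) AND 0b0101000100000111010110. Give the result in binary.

Add column by column in base 2, right to left:
  1+0 = 1
  0+1 = 1
  0+0 = 0
  0+1 = 1
  0+1 = 1
  1+1 = 0 carry 1
  0+1+1 = 0 carry 1
  1+0+1 = 0 carry 1
  0+0+1 = 1
  0+0 = 0
  0+1 = 1
  0+1 = 1
  0+1 = 1
  1+0 = 1
  1+0 = 1
  0+0 = 0
  1+1 = 0 carry 1
  1+1+1 = 1 carry 1
  1+0+1 = 0 carry 1
  0+1+1 = 0 carry 1
  1+0+1 = 0 carry 1
  final carry 1
Sum = 0b1000100111110100011011; now AND with 0b0101000100000111010110:
  1000100111110100011011
& 0101000100000111010110
= 0000000100000100010010

0b100000100010010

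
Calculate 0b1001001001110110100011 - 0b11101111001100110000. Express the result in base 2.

0b101011010101001110011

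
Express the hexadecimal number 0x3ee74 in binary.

Expand each hex digit to 4 bits: 3=0011 e=1110 e=1110 7=0111 4=0100.

0b111110111001110100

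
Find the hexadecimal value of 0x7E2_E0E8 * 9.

Multiply each base-16 digit by 9, carrying:
  8×9 = 72 → write 8 carry 4
  E×9+4 = 130 → write 2 carry 8
  0×9+8 = 8 → write 8
  E×9 = 126 → write E carry 7
  2×9+7 = 25 → write 9 carry 1
  E×9+1 = 127 → write F carry 7
  7×9+7 = 70 → write 6 carry 4
  remaining carry: 4

0x46F9E828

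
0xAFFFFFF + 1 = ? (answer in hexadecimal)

0xB000000

The trailing 6 digits are F (max in base 16), so adding 1 cascades: they roll to 0 and the next digit up increments.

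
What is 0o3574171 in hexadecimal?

0xEF879

Each octal digit is 3 bits: 3=011 5=101 7=111 4=100 1=001 7=111 1=001.
Group the bits into nibbles: 1110 1111 1000 0111 1001 → EF879.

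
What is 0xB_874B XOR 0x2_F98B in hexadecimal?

XOR each hex digit independently (no carries):
  B^2=9, 8^F=7, 7^9=E, 4^8=C, B^B=0

0x97EC0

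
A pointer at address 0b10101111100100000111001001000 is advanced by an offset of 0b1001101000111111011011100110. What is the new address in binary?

0b11111100101100000010100101110

Add column by column in base 2, right to left:
  0+0 = 0
  0+1 = 1
  0+1 = 1
  1+0 = 1
  0+0 = 0
  0+1 = 1
  1+1 = 0 carry 1
  0+1+1 = 0 carry 1
  0+0+1 = 1
  1+1 = 0 carry 1
  1+1+1 = 1 carry 1
  1+0+1 = 0 carry 1
  0+1+1 = 0 carry 1
  0+1+1 = 0 carry 1
  0+1+1 = 0 carry 1
  0+1+1 = 0 carry 1
  0+1+1 = 0 carry 1
  1+1+1 = 1 carry 1
  0+0+1 = 1
  0+0 = 0
  1+0 = 1
  1+1 = 0 carry 1
  1+0+1 = 0 carry 1
  1+1+1 = 1 carry 1
  1+1+1 = 1 carry 1
  0+0+1 = 1
  1+0 = 1
  0+1 = 1
  1+0 = 1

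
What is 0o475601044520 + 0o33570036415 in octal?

Add column by column in base 8, right to left:
  0+5 = 5
  2+1 = 3
  5+4 = 1 carry 1
  4+6+1 = 3 carry 1
  4+3+1 = 0 carry 1
  0+0+1 = 1
  1+0 = 1
  0+7 = 7
  6+5 = 3 carry 1
  5+3+1 = 1 carry 1
  7+3+1 = 3 carry 1
  4+0+1 = 5

0o531371103135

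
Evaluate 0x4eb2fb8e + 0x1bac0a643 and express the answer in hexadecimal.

Add column by column in base 16, right to left:
  e+3 = 1 carry 1
  8+4+1 = d
  b+6 = 1 carry 1
  f+a+1 = a carry 1
  2+0+1 = 3
  b+c = 7 carry 1
  e+a+1 = 9 carry 1
  4+b+1 = 0 carry 1
  0+1+1 = 2

0x20973a1d1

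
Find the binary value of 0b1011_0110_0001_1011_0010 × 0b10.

0b101101100001101100100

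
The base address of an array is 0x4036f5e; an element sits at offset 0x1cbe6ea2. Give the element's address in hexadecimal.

Add column by column in base 16, right to left:
  e+2 = 0 carry 1
  5+a+1 = 0 carry 1
  f+e+1 = e carry 1
  6+6+1 = d
  3+e = 1 carry 1
  0+b+1 = c
  4+c = 0 carry 1
  0+1+1 = 2

0x20c1de00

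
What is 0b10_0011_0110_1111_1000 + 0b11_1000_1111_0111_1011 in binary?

Add column by column in base 2, right to left:
  0+1 = 1
  0+1 = 1
  0+0 = 0
  1+1 = 0 carry 1
  1+1+1 = 1 carry 1
  1+1+1 = 1 carry 1
  1+1+1 = 1 carry 1
  1+0+1 = 0 carry 1
  0+1+1 = 0 carry 1
  1+1+1 = 1 carry 1
  1+1+1 = 1 carry 1
  0+1+1 = 0 carry 1
  1+0+1 = 0 carry 1
  1+0+1 = 0 carry 1
  0+0+1 = 1
  0+1 = 1
  0+1 = 1
  1+1 = 0 carry 1
  final carry 1

0b1011100011001110011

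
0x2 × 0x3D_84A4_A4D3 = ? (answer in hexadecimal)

0x7B094949A6

Multiply each base-16 digit by 2, carrying:
  3×2 = 6 → write 6
  D×2 = 26 → write A carry 1
  4×2+1 = 9 → write 9
  A×2 = 20 → write 4 carry 1
  4×2+1 = 9 → write 9
  A×2 = 20 → write 4 carry 1
  4×2+1 = 9 → write 9
  8×2 = 16 → write 0 carry 1
  D×2+1 = 27 → write B carry 1
  3×2+1 = 7 → write 7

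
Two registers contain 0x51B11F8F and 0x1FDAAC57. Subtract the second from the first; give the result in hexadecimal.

0x31D67338

Subtract column by column in base 16:
  F-7 → 8
  8-5 → 3
  F-C → 3
  1-A → 7 (borrow)
  1-A-1 → 6 (borrow)
  B-D-1 → D (borrow)
  1-F-1 → 1 (borrow)
  5-1-1 → 3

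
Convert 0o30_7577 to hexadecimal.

Each octal digit is 3 bits: 3=011 0=000 7=111 5=101 7=111 7=111.
Group the bits into nibbles: 0001 1000 1111 0111 1111 → 18F7F.

0x18F7F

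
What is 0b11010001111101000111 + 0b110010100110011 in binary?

0b11011000010001111010

Add column by column in base 2, right to left:
  1+1 = 0 carry 1
  1+1+1 = 1 carry 1
  1+0+1 = 0 carry 1
  0+0+1 = 1
  0+1 = 1
  0+1 = 1
  1+0 = 1
  0+0 = 0
  1+1 = 0 carry 1
  1+0+1 = 0 carry 1
  1+1+1 = 1 carry 1
  1+0+1 = 0 carry 1
  1+0+1 = 0 carry 1
  0+1+1 = 0 carry 1
  0+1+1 = 0 carry 1
  0+0+1 = 1
  1+0 = 1
  0+0 = 0
  1+0 = 1
  1+0 = 1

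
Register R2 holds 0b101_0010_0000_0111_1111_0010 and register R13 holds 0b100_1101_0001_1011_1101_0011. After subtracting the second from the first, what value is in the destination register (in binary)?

Subtract column by column in base 2:
  0-1 → 1 (borrow)
  1-1-1 → 1 (borrow)
  0-0-1 → 1 (borrow)
  0-0-1 → 1 (borrow)
  1-1-1 → 1 (borrow)
  1-0-1 → 0
  1-1 → 0
  1-1 → 0
  1-1 → 0
  1-1 → 0
  1-0 → 1
  0-1 → 1 (borrow)
  0-1-1 → 0 (borrow)
  0-0-1 → 1 (borrow)
  0-0-1 → 1 (borrow)
  0-0-1 → 1 (borrow)
  0-1-1 → 0 (borrow)
  1-0-1 → 0
  0-1 → 1 (borrow)
  0-1-1 → 0 (borrow)
  1-0-1 → 0
  0-0 → 0
  1-1 → 0

0b1001110110000011111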